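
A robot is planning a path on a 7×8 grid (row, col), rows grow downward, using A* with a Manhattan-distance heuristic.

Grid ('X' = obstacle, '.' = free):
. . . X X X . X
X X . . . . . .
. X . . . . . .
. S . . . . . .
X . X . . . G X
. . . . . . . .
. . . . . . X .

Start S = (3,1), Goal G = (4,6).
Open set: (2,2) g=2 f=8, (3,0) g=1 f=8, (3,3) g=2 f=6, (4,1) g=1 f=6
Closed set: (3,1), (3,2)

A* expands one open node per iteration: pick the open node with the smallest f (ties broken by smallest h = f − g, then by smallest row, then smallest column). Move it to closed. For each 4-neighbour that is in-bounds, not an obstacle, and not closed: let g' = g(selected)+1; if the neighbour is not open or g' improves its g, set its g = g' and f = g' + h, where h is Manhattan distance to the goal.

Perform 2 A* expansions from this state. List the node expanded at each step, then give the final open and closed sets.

order=[(3,3) → (3,4)]; open=[(2,2) g=2 f=8, (2,3) g=3 f=8, (2,4) g=4 f=8, (3,0) g=1 f=8, (3,5) g=4 f=6, (4,1) g=1 f=6, (4,3) g=3 f=6, (4,4) g=4 f=6]; closed=[(3,1), (3,2), (3,3), (3,4)]

step 1: expand (3,3) (f=6, h=4) → closed; open now [(2,2) g=2 f=8, (2,3) g=3 f=8, (3,0) g=1 f=8, (3,4) g=3 f=6, (4,1) g=1 f=6, (4,3) g=3 f=6]
step 2: expand (3,4) (f=6, h=3) → closed; open now [(2,2) g=2 f=8, (2,3) g=3 f=8, (2,4) g=4 f=8, (3,0) g=1 f=8, (3,5) g=4 f=6, (4,1) g=1 f=6, (4,3) g=3 f=6, (4,4) g=4 f=6]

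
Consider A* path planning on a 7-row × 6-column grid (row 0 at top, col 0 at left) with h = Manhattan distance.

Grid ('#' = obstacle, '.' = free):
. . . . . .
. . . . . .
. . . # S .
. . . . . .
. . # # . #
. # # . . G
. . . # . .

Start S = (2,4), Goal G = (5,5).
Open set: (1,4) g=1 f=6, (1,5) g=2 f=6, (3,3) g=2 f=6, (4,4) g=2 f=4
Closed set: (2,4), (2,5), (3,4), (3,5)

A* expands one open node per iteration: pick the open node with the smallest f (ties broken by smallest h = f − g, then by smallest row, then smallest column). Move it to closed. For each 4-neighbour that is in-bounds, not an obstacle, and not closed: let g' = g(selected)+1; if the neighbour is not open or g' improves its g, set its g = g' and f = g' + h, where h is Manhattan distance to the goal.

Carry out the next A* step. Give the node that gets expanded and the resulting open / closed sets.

step 1: expand (4,4) (f=4, h=2) → closed; open now [(1,4) g=1 f=6, (1,5) g=2 f=6, (3,3) g=2 f=6, (5,4) g=3 f=4]

expanded=(4,4); open=[(1,4) g=1 f=6, (1,5) g=2 f=6, (3,3) g=2 f=6, (5,4) g=3 f=4]; closed=[(2,4), (2,5), (3,4), (3,5), (4,4)]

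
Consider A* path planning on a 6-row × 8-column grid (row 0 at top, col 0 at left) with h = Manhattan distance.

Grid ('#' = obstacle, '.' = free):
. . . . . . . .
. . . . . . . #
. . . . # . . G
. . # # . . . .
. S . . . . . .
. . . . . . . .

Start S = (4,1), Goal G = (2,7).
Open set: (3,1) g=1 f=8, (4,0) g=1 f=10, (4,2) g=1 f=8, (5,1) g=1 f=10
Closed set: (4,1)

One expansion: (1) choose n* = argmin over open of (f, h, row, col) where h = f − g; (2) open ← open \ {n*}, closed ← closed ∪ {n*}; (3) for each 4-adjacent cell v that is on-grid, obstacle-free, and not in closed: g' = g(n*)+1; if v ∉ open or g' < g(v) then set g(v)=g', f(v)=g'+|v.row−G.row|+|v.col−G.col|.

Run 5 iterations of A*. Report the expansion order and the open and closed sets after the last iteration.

step 1: expand (3,1) (f=8, h=7) → closed; open now [(2,1) g=2 f=8, (3,0) g=2 f=10, (4,0) g=1 f=10, (4,2) g=1 f=8, (5,1) g=1 f=10]
step 2: expand (2,1) (f=8, h=6) → closed; open now [(1,1) g=3 f=10, (2,0) g=3 f=10, (2,2) g=3 f=8, (3,0) g=2 f=10, (4,0) g=1 f=10, (4,2) g=1 f=8, (5,1) g=1 f=10]
step 3: expand (2,2) (f=8, h=5) → closed; open now [(1,1) g=3 f=10, (1,2) g=4 f=10, (2,0) g=3 f=10, (2,3) g=4 f=8, (3,0) g=2 f=10, (4,0) g=1 f=10, (4,2) g=1 f=8, (5,1) g=1 f=10]
step 4: expand (2,3) (f=8, h=4) → closed; open now [(1,1) g=3 f=10, (1,2) g=4 f=10, (1,3) g=5 f=10, (2,0) g=3 f=10, (3,0) g=2 f=10, (4,0) g=1 f=10, (4,2) g=1 f=8, (5,1) g=1 f=10]
step 5: expand (4,2) (f=8, h=7) → closed; open now [(1,1) g=3 f=10, (1,2) g=4 f=10, (1,3) g=5 f=10, (2,0) g=3 f=10, (3,0) g=2 f=10, (4,0) g=1 f=10, (4,3) g=2 f=8, (5,1) g=1 f=10, (5,2) g=2 f=10]

order=[(3,1) → (2,1) → (2,2) → (2,3) → (4,2)]; open=[(1,1) g=3 f=10, (1,2) g=4 f=10, (1,3) g=5 f=10, (2,0) g=3 f=10, (3,0) g=2 f=10, (4,0) g=1 f=10, (4,3) g=2 f=8, (5,1) g=1 f=10, (5,2) g=2 f=10]; closed=[(2,1), (2,2), (2,3), (3,1), (4,1), (4,2)]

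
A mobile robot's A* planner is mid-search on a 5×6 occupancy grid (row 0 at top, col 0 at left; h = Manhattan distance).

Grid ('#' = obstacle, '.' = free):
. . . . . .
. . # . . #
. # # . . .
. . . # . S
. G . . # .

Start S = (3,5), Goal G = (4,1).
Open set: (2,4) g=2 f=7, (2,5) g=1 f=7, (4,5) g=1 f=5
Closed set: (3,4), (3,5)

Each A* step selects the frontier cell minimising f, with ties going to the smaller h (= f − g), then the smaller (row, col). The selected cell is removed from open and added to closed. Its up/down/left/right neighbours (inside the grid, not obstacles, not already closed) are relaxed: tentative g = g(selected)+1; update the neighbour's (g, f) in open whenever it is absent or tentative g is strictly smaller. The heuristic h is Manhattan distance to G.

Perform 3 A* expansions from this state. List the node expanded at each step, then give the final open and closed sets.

order=[(4,5) → (2,4) → (2,3)]; open=[(1,3) g=4 f=9, (1,4) g=3 f=9, (2,5) g=1 f=7]; closed=[(2,3), (2,4), (3,4), (3,5), (4,5)]

step 1: expand (4,5) (f=5, h=4) → closed; open now [(2,4) g=2 f=7, (2,5) g=1 f=7]
step 2: expand (2,4) (f=7, h=5) → closed; open now [(1,4) g=3 f=9, (2,3) g=3 f=7, (2,5) g=1 f=7]
step 3: expand (2,3) (f=7, h=4) → closed; open now [(1,3) g=4 f=9, (1,4) g=3 f=9, (2,5) g=1 f=7]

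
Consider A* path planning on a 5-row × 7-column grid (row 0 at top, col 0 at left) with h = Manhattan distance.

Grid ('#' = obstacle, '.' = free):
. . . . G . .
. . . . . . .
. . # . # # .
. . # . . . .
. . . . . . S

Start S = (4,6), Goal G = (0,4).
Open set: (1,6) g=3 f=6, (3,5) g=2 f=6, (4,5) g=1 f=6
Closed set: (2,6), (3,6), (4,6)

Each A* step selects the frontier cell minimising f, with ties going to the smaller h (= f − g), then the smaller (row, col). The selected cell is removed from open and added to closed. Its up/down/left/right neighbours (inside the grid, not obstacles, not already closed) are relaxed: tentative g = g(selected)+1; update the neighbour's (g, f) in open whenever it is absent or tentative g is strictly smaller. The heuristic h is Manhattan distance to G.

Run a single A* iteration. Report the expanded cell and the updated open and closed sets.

step 1: expand (1,6) (f=6, h=3) → closed; open now [(0,6) g=4 f=6, (1,5) g=4 f=6, (3,5) g=2 f=6, (4,5) g=1 f=6]

expanded=(1,6); open=[(0,6) g=4 f=6, (1,5) g=4 f=6, (3,5) g=2 f=6, (4,5) g=1 f=6]; closed=[(1,6), (2,6), (3,6), (4,6)]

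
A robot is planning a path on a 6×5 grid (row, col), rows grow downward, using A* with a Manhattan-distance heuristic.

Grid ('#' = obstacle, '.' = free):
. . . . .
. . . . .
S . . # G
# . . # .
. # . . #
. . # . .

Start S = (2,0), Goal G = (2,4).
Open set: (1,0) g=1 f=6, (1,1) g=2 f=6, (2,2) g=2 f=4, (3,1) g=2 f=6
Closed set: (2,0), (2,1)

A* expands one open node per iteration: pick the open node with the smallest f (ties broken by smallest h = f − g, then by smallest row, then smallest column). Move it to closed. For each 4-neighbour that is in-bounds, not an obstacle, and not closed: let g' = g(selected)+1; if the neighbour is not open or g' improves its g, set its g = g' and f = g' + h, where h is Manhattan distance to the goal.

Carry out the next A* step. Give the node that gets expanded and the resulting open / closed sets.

step 1: expand (2,2) (f=4, h=2) → closed; open now [(1,0) g=1 f=6, (1,1) g=2 f=6, (1,2) g=3 f=6, (3,1) g=2 f=6, (3,2) g=3 f=6]

expanded=(2,2); open=[(1,0) g=1 f=6, (1,1) g=2 f=6, (1,2) g=3 f=6, (3,1) g=2 f=6, (3,2) g=3 f=6]; closed=[(2,0), (2,1), (2,2)]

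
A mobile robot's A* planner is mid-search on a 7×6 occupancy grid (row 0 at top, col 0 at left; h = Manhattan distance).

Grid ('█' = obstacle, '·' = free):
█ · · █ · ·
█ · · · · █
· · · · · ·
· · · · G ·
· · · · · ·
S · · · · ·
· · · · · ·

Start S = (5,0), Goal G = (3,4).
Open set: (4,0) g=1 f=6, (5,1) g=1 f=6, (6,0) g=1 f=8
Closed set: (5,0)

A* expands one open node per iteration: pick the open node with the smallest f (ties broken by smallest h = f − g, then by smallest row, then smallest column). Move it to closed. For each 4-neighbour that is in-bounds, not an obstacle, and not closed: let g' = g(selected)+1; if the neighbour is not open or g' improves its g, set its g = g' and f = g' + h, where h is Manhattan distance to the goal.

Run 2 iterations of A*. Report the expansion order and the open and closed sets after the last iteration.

step 1: expand (4,0) (f=6, h=5) → closed; open now [(3,0) g=2 f=6, (4,1) g=2 f=6, (5,1) g=1 f=6, (6,0) g=1 f=8]
step 2: expand (3,0) (f=6, h=4) → closed; open now [(2,0) g=3 f=8, (3,1) g=3 f=6, (4,1) g=2 f=6, (5,1) g=1 f=6, (6,0) g=1 f=8]

order=[(4,0) → (3,0)]; open=[(2,0) g=3 f=8, (3,1) g=3 f=6, (4,1) g=2 f=6, (5,1) g=1 f=6, (6,0) g=1 f=8]; closed=[(3,0), (4,0), (5,0)]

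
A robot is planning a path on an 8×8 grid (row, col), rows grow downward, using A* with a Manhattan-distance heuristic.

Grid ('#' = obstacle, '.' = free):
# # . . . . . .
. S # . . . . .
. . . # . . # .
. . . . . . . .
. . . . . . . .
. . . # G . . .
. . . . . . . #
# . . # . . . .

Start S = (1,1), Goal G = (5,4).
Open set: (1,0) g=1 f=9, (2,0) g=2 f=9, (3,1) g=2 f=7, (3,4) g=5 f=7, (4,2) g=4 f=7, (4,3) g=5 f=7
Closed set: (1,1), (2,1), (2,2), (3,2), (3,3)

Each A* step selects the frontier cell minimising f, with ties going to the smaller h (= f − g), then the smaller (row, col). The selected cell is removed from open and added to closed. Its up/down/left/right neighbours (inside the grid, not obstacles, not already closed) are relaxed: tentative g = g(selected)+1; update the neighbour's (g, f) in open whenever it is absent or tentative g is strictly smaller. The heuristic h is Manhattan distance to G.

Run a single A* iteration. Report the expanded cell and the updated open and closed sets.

step 1: expand (3,4) (f=7, h=2) → closed; open now [(1,0) g=1 f=9, (2,0) g=2 f=9, (2,4) g=6 f=9, (3,1) g=2 f=7, (3,5) g=6 f=9, (4,2) g=4 f=7, (4,3) g=5 f=7, (4,4) g=6 f=7]

expanded=(3,4); open=[(1,0) g=1 f=9, (2,0) g=2 f=9, (2,4) g=6 f=9, (3,1) g=2 f=7, (3,5) g=6 f=9, (4,2) g=4 f=7, (4,3) g=5 f=7, (4,4) g=6 f=7]; closed=[(1,1), (2,1), (2,2), (3,2), (3,3), (3,4)]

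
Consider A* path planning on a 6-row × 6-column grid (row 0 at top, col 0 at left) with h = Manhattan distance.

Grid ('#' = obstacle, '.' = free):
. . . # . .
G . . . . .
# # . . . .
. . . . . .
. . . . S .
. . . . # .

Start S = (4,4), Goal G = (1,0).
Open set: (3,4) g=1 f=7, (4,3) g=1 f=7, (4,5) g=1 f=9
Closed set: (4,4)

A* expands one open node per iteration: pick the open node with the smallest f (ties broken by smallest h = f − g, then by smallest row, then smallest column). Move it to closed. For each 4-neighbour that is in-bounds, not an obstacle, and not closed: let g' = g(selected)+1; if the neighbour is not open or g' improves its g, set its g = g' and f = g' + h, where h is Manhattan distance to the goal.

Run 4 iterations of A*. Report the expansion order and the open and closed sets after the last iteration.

order=[(3,4) → (2,4) → (1,4) → (1,3)]; open=[(0,4) g=4 f=9, (1,2) g=5 f=7, (1,5) g=4 f=9, (2,3) g=3 f=7, (2,5) g=3 f=9, (3,3) g=2 f=7, (3,5) g=2 f=9, (4,3) g=1 f=7, (4,5) g=1 f=9]; closed=[(1,3), (1,4), (2,4), (3,4), (4,4)]

step 1: expand (3,4) (f=7, h=6) → closed; open now [(2,4) g=2 f=7, (3,3) g=2 f=7, (3,5) g=2 f=9, (4,3) g=1 f=7, (4,5) g=1 f=9]
step 2: expand (2,4) (f=7, h=5) → closed; open now [(1,4) g=3 f=7, (2,3) g=3 f=7, (2,5) g=3 f=9, (3,3) g=2 f=7, (3,5) g=2 f=9, (4,3) g=1 f=7, (4,5) g=1 f=9]
step 3: expand (1,4) (f=7, h=4) → closed; open now [(0,4) g=4 f=9, (1,3) g=4 f=7, (1,5) g=4 f=9, (2,3) g=3 f=7, (2,5) g=3 f=9, (3,3) g=2 f=7, (3,5) g=2 f=9, (4,3) g=1 f=7, (4,5) g=1 f=9]
step 4: expand (1,3) (f=7, h=3) → closed; open now [(0,4) g=4 f=9, (1,2) g=5 f=7, (1,5) g=4 f=9, (2,3) g=3 f=7, (2,5) g=3 f=9, (3,3) g=2 f=7, (3,5) g=2 f=9, (4,3) g=1 f=7, (4,5) g=1 f=9]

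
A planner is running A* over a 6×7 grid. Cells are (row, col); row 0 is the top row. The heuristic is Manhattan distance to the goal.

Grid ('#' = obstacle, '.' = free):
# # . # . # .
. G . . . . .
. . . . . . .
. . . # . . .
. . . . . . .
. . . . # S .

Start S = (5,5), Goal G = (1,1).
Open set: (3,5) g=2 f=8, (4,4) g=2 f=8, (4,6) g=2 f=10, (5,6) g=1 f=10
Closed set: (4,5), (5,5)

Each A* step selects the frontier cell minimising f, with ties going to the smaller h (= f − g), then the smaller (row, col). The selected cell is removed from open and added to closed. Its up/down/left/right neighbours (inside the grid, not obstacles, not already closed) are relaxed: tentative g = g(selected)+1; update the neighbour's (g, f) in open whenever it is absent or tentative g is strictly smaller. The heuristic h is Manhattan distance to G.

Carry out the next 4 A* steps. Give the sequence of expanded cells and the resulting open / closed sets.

order=[(3,5) → (2,5) → (1,5) → (1,4)]; open=[(0,4) g=6 f=10, (1,3) g=6 f=8, (1,6) g=5 f=10, (2,4) g=4 f=8, (2,6) g=4 f=10, (3,4) g=3 f=8, (3,6) g=3 f=10, (4,4) g=2 f=8, (4,6) g=2 f=10, (5,6) g=1 f=10]; closed=[(1,4), (1,5), (2,5), (3,5), (4,5), (5,5)]

step 1: expand (3,5) (f=8, h=6) → closed; open now [(2,5) g=3 f=8, (3,4) g=3 f=8, (3,6) g=3 f=10, (4,4) g=2 f=8, (4,6) g=2 f=10, (5,6) g=1 f=10]
step 2: expand (2,5) (f=8, h=5) → closed; open now [(1,5) g=4 f=8, (2,4) g=4 f=8, (2,6) g=4 f=10, (3,4) g=3 f=8, (3,6) g=3 f=10, (4,4) g=2 f=8, (4,6) g=2 f=10, (5,6) g=1 f=10]
step 3: expand (1,5) (f=8, h=4) → closed; open now [(1,4) g=5 f=8, (1,6) g=5 f=10, (2,4) g=4 f=8, (2,6) g=4 f=10, (3,4) g=3 f=8, (3,6) g=3 f=10, (4,4) g=2 f=8, (4,6) g=2 f=10, (5,6) g=1 f=10]
step 4: expand (1,4) (f=8, h=3) → closed; open now [(0,4) g=6 f=10, (1,3) g=6 f=8, (1,6) g=5 f=10, (2,4) g=4 f=8, (2,6) g=4 f=10, (3,4) g=3 f=8, (3,6) g=3 f=10, (4,4) g=2 f=8, (4,6) g=2 f=10, (5,6) g=1 f=10]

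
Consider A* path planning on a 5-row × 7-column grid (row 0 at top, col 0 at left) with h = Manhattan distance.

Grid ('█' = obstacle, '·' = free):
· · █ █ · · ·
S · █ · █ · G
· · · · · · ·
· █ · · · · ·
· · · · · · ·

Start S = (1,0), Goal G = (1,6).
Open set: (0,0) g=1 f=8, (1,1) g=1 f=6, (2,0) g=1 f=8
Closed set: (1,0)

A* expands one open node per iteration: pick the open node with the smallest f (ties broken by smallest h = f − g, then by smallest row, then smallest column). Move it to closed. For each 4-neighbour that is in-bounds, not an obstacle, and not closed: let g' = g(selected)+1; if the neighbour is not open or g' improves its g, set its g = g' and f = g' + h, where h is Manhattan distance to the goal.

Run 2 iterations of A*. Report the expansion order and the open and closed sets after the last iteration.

step 1: expand (1,1) (f=6, h=5) → closed; open now [(0,0) g=1 f=8, (0,1) g=2 f=8, (2,0) g=1 f=8, (2,1) g=2 f=8]
step 2: expand (0,1) (f=8, h=6) → closed; open now [(0,0) g=1 f=8, (2,0) g=1 f=8, (2,1) g=2 f=8]

order=[(1,1) → (0,1)]; open=[(0,0) g=1 f=8, (2,0) g=1 f=8, (2,1) g=2 f=8]; closed=[(0,1), (1,0), (1,1)]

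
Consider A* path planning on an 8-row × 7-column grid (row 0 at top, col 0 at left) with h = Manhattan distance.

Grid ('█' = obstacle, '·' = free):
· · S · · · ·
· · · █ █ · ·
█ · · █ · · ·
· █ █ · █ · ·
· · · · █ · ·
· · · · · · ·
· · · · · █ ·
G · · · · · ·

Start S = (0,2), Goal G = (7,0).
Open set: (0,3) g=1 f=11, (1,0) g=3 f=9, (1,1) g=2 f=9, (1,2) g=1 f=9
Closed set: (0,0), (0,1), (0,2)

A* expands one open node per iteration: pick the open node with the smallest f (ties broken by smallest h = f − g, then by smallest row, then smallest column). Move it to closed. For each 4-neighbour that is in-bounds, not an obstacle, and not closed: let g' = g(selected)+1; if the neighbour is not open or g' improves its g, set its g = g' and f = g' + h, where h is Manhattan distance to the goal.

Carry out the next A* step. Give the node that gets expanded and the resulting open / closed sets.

expanded=(1,0); open=[(0,3) g=1 f=11, (1,1) g=2 f=9, (1,2) g=1 f=9]; closed=[(0,0), (0,1), (0,2), (1,0)]

step 1: expand (1,0) (f=9, h=6) → closed; open now [(0,3) g=1 f=11, (1,1) g=2 f=9, (1,2) g=1 f=9]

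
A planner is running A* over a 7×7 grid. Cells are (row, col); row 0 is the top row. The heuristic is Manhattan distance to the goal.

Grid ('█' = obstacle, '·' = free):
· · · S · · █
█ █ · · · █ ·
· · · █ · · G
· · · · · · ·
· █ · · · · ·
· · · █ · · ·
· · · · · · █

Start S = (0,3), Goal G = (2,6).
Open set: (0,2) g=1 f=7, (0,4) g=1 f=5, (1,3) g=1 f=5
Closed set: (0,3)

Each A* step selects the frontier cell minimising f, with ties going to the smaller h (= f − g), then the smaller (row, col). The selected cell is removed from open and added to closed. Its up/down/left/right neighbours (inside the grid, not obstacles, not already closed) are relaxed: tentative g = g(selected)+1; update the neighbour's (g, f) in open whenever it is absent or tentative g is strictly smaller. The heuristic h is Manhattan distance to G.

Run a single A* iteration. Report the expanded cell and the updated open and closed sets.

expanded=(0,4); open=[(0,2) g=1 f=7, (0,5) g=2 f=5, (1,3) g=1 f=5, (1,4) g=2 f=5]; closed=[(0,3), (0,4)]

step 1: expand (0,4) (f=5, h=4) → closed; open now [(0,2) g=1 f=7, (0,5) g=2 f=5, (1,3) g=1 f=5, (1,4) g=2 f=5]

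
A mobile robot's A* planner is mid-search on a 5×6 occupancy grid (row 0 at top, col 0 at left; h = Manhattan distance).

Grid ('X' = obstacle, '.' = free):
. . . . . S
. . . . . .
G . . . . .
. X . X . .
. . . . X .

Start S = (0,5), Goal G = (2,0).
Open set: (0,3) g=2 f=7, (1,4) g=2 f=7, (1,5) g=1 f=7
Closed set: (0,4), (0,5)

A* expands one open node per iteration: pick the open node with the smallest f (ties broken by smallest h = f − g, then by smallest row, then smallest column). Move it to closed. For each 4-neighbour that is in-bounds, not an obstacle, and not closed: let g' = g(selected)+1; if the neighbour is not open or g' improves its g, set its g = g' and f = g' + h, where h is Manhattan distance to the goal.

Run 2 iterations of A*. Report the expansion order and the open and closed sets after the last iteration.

step 1: expand (0,3) (f=7, h=5) → closed; open now [(0,2) g=3 f=7, (1,3) g=3 f=7, (1,4) g=2 f=7, (1,5) g=1 f=7]
step 2: expand (0,2) (f=7, h=4) → closed; open now [(0,1) g=4 f=7, (1,2) g=4 f=7, (1,3) g=3 f=7, (1,4) g=2 f=7, (1,5) g=1 f=7]

order=[(0,3) → (0,2)]; open=[(0,1) g=4 f=7, (1,2) g=4 f=7, (1,3) g=3 f=7, (1,4) g=2 f=7, (1,5) g=1 f=7]; closed=[(0,2), (0,3), (0,4), (0,5)]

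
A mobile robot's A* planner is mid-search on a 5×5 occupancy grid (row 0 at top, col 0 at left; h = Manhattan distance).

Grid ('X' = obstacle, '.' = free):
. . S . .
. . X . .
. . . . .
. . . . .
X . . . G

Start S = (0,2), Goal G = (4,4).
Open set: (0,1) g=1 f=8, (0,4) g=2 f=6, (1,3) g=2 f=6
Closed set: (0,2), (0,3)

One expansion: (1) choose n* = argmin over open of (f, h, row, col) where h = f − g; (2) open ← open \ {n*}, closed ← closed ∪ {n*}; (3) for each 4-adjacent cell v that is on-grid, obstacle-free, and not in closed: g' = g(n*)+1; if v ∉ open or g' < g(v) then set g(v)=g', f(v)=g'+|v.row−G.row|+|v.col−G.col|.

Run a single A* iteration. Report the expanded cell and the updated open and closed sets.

step 1: expand (0,4) (f=6, h=4) → closed; open now [(0,1) g=1 f=8, (1,3) g=2 f=6, (1,4) g=3 f=6]

expanded=(0,4); open=[(0,1) g=1 f=8, (1,3) g=2 f=6, (1,4) g=3 f=6]; closed=[(0,2), (0,3), (0,4)]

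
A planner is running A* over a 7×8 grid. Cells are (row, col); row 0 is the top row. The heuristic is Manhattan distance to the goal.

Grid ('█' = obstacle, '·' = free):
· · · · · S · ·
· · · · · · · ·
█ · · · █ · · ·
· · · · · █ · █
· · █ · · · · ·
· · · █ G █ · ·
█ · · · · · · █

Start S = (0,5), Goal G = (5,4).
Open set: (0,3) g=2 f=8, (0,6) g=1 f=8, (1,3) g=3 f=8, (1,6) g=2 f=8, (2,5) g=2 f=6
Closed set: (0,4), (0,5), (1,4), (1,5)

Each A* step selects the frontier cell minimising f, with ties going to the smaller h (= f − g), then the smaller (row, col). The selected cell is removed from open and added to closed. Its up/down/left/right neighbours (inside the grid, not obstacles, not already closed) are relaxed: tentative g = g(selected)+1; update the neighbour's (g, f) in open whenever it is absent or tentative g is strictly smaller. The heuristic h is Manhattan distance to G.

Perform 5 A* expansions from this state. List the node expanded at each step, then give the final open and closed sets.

step 1: expand (2,5) (f=6, h=4) → closed; open now [(0,3) g=2 f=8, (0,6) g=1 f=8, (1,3) g=3 f=8, (1,6) g=2 f=8, (2,6) g=3 f=8]
step 2: expand (1,3) (f=8, h=5) → closed; open now [(0,3) g=2 f=8, (0,6) g=1 f=8, (1,2) g=4 f=10, (1,6) g=2 f=8, (2,3) g=4 f=8, (2,6) g=3 f=8]
step 3: expand (2,3) (f=8, h=4) → closed; open now [(0,3) g=2 f=8, (0,6) g=1 f=8, (1,2) g=4 f=10, (1,6) g=2 f=8, (2,2) g=5 f=10, (2,6) g=3 f=8, (3,3) g=5 f=8]
step 4: expand (3,3) (f=8, h=3) → closed; open now [(0,3) g=2 f=8, (0,6) g=1 f=8, (1,2) g=4 f=10, (1,6) g=2 f=8, (2,2) g=5 f=10, (2,6) g=3 f=8, (3,2) g=6 f=10, (3,4) g=6 f=8, (4,3) g=6 f=8]
step 5: expand (3,4) (f=8, h=2) → closed; open now [(0,3) g=2 f=8, (0,6) g=1 f=8, (1,2) g=4 f=10, (1,6) g=2 f=8, (2,2) g=5 f=10, (2,6) g=3 f=8, (3,2) g=6 f=10, (4,3) g=6 f=8, (4,4) g=7 f=8]

order=[(2,5) → (1,3) → (2,3) → (3,3) → (3,4)]; open=[(0,3) g=2 f=8, (0,6) g=1 f=8, (1,2) g=4 f=10, (1,6) g=2 f=8, (2,2) g=5 f=10, (2,6) g=3 f=8, (3,2) g=6 f=10, (4,3) g=6 f=8, (4,4) g=7 f=8]; closed=[(0,4), (0,5), (1,3), (1,4), (1,5), (2,3), (2,5), (3,3), (3,4)]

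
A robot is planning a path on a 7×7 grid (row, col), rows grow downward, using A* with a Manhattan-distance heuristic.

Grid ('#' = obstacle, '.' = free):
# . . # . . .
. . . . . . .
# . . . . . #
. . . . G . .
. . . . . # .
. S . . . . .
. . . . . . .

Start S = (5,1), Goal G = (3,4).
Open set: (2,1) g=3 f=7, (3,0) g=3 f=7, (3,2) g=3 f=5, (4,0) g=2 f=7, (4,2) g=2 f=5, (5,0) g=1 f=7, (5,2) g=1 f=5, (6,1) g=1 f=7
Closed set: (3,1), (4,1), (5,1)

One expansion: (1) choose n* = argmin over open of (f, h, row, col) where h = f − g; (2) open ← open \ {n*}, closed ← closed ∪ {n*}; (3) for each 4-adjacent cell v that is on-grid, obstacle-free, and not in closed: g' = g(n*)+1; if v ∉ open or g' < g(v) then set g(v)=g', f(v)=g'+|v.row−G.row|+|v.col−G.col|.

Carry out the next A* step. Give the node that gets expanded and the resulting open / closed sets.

expanded=(3,2); open=[(2,1) g=3 f=7, (2,2) g=4 f=7, (3,0) g=3 f=7, (3,3) g=4 f=5, (4,0) g=2 f=7, (4,2) g=2 f=5, (5,0) g=1 f=7, (5,2) g=1 f=5, (6,1) g=1 f=7]; closed=[(3,1), (3,2), (4,1), (5,1)]

step 1: expand (3,2) (f=5, h=2) → closed; open now [(2,1) g=3 f=7, (2,2) g=4 f=7, (3,0) g=3 f=7, (3,3) g=4 f=5, (4,0) g=2 f=7, (4,2) g=2 f=5, (5,0) g=1 f=7, (5,2) g=1 f=5, (6,1) g=1 f=7]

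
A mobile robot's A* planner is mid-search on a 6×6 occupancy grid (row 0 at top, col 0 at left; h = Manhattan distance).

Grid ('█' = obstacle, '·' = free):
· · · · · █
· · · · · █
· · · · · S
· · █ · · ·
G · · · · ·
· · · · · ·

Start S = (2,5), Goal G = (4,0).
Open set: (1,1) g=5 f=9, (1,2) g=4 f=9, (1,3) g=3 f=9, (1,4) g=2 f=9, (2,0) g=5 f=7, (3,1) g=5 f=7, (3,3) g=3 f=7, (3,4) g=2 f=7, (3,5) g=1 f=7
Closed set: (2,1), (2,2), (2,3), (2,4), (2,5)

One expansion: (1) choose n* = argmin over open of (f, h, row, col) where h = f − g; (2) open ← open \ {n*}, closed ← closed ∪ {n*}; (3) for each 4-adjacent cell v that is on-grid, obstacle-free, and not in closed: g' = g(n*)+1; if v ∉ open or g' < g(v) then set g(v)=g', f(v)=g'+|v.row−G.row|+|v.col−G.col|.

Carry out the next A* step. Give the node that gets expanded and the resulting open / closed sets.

expanded=(2,0); open=[(1,0) g=6 f=9, (1,1) g=5 f=9, (1,2) g=4 f=9, (1,3) g=3 f=9, (1,4) g=2 f=9, (3,0) g=6 f=7, (3,1) g=5 f=7, (3,3) g=3 f=7, (3,4) g=2 f=7, (3,5) g=1 f=7]; closed=[(2,0), (2,1), (2,2), (2,3), (2,4), (2,5)]

step 1: expand (2,0) (f=7, h=2) → closed; open now [(1,0) g=6 f=9, (1,1) g=5 f=9, (1,2) g=4 f=9, (1,3) g=3 f=9, (1,4) g=2 f=9, (3,0) g=6 f=7, (3,1) g=5 f=7, (3,3) g=3 f=7, (3,4) g=2 f=7, (3,5) g=1 f=7]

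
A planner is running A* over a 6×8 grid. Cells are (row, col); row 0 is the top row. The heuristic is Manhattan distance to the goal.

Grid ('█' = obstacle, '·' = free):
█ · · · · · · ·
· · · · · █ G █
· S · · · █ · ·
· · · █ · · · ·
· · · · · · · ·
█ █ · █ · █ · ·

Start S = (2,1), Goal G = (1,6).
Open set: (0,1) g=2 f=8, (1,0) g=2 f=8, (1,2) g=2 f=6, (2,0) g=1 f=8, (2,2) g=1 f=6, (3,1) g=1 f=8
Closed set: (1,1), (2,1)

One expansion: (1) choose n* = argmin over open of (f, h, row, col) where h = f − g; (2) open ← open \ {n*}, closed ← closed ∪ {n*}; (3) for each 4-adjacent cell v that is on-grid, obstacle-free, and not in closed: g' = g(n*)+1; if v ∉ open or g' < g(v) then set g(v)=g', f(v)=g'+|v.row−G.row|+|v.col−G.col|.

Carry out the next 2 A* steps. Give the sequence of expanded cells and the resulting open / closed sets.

step 1: expand (1,2) (f=6, h=4) → closed; open now [(0,1) g=2 f=8, (0,2) g=3 f=8, (1,0) g=2 f=8, (1,3) g=3 f=6, (2,0) g=1 f=8, (2,2) g=1 f=6, (3,1) g=1 f=8]
step 2: expand (1,3) (f=6, h=3) → closed; open now [(0,1) g=2 f=8, (0,2) g=3 f=8, (0,3) g=4 f=8, (1,0) g=2 f=8, (1,4) g=4 f=6, (2,0) g=1 f=8, (2,2) g=1 f=6, (2,3) g=4 f=8, (3,1) g=1 f=8]

order=[(1,2) → (1,3)]; open=[(0,1) g=2 f=8, (0,2) g=3 f=8, (0,3) g=4 f=8, (1,0) g=2 f=8, (1,4) g=4 f=6, (2,0) g=1 f=8, (2,2) g=1 f=6, (2,3) g=4 f=8, (3,1) g=1 f=8]; closed=[(1,1), (1,2), (1,3), (2,1)]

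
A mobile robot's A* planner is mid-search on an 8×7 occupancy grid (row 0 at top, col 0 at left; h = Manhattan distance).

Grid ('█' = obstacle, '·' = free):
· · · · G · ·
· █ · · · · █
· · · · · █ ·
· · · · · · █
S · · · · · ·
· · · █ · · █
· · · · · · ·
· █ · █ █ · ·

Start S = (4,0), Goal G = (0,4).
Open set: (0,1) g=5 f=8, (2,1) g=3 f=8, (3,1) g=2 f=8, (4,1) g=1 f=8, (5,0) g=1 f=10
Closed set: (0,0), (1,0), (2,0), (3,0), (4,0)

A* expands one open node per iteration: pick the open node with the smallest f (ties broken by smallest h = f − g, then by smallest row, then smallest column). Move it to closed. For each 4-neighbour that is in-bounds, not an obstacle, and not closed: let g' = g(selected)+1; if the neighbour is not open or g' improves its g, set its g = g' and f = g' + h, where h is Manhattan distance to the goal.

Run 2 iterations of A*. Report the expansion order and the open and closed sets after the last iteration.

order=[(0,1) → (0,2)]; open=[(0,3) g=7 f=8, (1,2) g=7 f=10, (2,1) g=3 f=8, (3,1) g=2 f=8, (4,1) g=1 f=8, (5,0) g=1 f=10]; closed=[(0,0), (0,1), (0,2), (1,0), (2,0), (3,0), (4,0)]

step 1: expand (0,1) (f=8, h=3) → closed; open now [(0,2) g=6 f=8, (2,1) g=3 f=8, (3,1) g=2 f=8, (4,1) g=1 f=8, (5,0) g=1 f=10]
step 2: expand (0,2) (f=8, h=2) → closed; open now [(0,3) g=7 f=8, (1,2) g=7 f=10, (2,1) g=3 f=8, (3,1) g=2 f=8, (4,1) g=1 f=8, (5,0) g=1 f=10]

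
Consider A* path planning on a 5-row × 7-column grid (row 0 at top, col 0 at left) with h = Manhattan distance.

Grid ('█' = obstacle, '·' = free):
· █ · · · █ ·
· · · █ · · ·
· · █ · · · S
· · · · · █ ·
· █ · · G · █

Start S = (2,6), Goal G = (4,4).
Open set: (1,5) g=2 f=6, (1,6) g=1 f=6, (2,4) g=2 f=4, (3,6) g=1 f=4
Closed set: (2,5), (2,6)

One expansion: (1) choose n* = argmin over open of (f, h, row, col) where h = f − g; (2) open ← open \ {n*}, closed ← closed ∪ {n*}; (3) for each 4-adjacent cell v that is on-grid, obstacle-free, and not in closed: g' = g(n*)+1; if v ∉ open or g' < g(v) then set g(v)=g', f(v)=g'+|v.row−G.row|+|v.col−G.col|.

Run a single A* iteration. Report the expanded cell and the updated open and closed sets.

step 1: expand (2,4) (f=4, h=2) → closed; open now [(1,4) g=3 f=6, (1,5) g=2 f=6, (1,6) g=1 f=6, (2,3) g=3 f=6, (3,4) g=3 f=4, (3,6) g=1 f=4]

expanded=(2,4); open=[(1,4) g=3 f=6, (1,5) g=2 f=6, (1,6) g=1 f=6, (2,3) g=3 f=6, (3,4) g=3 f=4, (3,6) g=1 f=4]; closed=[(2,4), (2,5), (2,6)]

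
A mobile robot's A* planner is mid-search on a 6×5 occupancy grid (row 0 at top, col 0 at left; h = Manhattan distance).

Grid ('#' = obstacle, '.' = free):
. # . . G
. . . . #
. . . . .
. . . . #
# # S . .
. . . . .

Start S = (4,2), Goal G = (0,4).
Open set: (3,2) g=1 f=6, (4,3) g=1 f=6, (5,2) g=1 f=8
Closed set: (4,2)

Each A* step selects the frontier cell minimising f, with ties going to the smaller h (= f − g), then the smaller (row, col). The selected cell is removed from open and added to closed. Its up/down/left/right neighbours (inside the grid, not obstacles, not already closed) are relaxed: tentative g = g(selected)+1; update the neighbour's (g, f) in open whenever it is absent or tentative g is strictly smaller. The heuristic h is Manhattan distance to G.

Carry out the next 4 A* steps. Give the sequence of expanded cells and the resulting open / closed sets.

order=[(3,2) → (2,2) → (1,2) → (0,2)]; open=[(0,3) g=5 f=6, (1,1) g=4 f=8, (1,3) g=4 f=6, (2,1) g=3 f=8, (2,3) g=3 f=6, (3,1) g=2 f=8, (3,3) g=2 f=6, (4,3) g=1 f=6, (5,2) g=1 f=8]; closed=[(0,2), (1,2), (2,2), (3,2), (4,2)]

step 1: expand (3,2) (f=6, h=5) → closed; open now [(2,2) g=2 f=6, (3,1) g=2 f=8, (3,3) g=2 f=6, (4,3) g=1 f=6, (5,2) g=1 f=8]
step 2: expand (2,2) (f=6, h=4) → closed; open now [(1,2) g=3 f=6, (2,1) g=3 f=8, (2,3) g=3 f=6, (3,1) g=2 f=8, (3,3) g=2 f=6, (4,3) g=1 f=6, (5,2) g=1 f=8]
step 3: expand (1,2) (f=6, h=3) → closed; open now [(0,2) g=4 f=6, (1,1) g=4 f=8, (1,3) g=4 f=6, (2,1) g=3 f=8, (2,3) g=3 f=6, (3,1) g=2 f=8, (3,3) g=2 f=6, (4,3) g=1 f=6, (5,2) g=1 f=8]
step 4: expand (0,2) (f=6, h=2) → closed; open now [(0,3) g=5 f=6, (1,1) g=4 f=8, (1,3) g=4 f=6, (2,1) g=3 f=8, (2,3) g=3 f=6, (3,1) g=2 f=8, (3,3) g=2 f=6, (4,3) g=1 f=6, (5,2) g=1 f=8]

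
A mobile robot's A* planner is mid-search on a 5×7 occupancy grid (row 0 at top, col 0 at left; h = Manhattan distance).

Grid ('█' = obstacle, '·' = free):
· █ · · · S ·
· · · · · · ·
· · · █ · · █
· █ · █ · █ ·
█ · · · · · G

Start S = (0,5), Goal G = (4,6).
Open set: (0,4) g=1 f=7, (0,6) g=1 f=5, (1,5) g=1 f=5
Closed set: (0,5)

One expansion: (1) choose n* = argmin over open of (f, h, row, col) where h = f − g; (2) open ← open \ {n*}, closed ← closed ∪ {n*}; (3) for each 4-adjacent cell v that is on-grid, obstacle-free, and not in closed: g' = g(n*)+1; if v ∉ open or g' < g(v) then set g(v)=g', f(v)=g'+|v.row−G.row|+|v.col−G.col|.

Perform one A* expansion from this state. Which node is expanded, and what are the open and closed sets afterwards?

expanded=(0,6); open=[(0,4) g=1 f=7, (1,5) g=1 f=5, (1,6) g=2 f=5]; closed=[(0,5), (0,6)]

step 1: expand (0,6) (f=5, h=4) → closed; open now [(0,4) g=1 f=7, (1,5) g=1 f=5, (1,6) g=2 f=5]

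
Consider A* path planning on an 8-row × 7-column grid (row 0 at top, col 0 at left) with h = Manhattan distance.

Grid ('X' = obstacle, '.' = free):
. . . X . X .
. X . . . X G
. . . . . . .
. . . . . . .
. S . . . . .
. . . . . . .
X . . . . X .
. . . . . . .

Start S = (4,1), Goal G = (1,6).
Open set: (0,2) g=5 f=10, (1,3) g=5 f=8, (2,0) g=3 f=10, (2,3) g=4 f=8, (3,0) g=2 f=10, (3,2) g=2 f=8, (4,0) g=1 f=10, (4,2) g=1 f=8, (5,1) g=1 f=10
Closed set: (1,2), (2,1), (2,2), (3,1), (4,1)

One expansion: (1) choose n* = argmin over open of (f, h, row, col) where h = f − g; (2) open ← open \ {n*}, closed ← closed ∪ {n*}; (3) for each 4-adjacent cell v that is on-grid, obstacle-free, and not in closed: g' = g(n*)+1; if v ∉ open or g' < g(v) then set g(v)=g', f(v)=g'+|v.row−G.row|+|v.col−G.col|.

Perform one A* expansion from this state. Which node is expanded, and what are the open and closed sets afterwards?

step 1: expand (1,3) (f=8, h=3) → closed; open now [(0,2) g=5 f=10, (1,4) g=6 f=8, (2,0) g=3 f=10, (2,3) g=4 f=8, (3,0) g=2 f=10, (3,2) g=2 f=8, (4,0) g=1 f=10, (4,2) g=1 f=8, (5,1) g=1 f=10]

expanded=(1,3); open=[(0,2) g=5 f=10, (1,4) g=6 f=8, (2,0) g=3 f=10, (2,3) g=4 f=8, (3,0) g=2 f=10, (3,2) g=2 f=8, (4,0) g=1 f=10, (4,2) g=1 f=8, (5,1) g=1 f=10]; closed=[(1,2), (1,3), (2,1), (2,2), (3,1), (4,1)]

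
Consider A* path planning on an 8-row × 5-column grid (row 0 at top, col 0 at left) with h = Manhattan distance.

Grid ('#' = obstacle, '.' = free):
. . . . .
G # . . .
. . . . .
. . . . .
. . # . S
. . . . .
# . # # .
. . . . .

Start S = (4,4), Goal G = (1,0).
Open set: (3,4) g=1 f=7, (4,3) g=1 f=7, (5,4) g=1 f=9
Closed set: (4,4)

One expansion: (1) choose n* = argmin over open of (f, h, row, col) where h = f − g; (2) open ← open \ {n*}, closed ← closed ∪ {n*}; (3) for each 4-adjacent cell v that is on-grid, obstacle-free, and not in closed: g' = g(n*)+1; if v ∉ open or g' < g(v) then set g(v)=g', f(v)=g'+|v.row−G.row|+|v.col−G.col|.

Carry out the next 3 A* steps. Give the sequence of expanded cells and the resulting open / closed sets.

step 1: expand (3,4) (f=7, h=6) → closed; open now [(2,4) g=2 f=7, (3,3) g=2 f=7, (4,3) g=1 f=7, (5,4) g=1 f=9]
step 2: expand (2,4) (f=7, h=5) → closed; open now [(1,4) g=3 f=7, (2,3) g=3 f=7, (3,3) g=2 f=7, (4,3) g=1 f=7, (5,4) g=1 f=9]
step 3: expand (1,4) (f=7, h=4) → closed; open now [(0,4) g=4 f=9, (1,3) g=4 f=7, (2,3) g=3 f=7, (3,3) g=2 f=7, (4,3) g=1 f=7, (5,4) g=1 f=9]

order=[(3,4) → (2,4) → (1,4)]; open=[(0,4) g=4 f=9, (1,3) g=4 f=7, (2,3) g=3 f=7, (3,3) g=2 f=7, (4,3) g=1 f=7, (5,4) g=1 f=9]; closed=[(1,4), (2,4), (3,4), (4,4)]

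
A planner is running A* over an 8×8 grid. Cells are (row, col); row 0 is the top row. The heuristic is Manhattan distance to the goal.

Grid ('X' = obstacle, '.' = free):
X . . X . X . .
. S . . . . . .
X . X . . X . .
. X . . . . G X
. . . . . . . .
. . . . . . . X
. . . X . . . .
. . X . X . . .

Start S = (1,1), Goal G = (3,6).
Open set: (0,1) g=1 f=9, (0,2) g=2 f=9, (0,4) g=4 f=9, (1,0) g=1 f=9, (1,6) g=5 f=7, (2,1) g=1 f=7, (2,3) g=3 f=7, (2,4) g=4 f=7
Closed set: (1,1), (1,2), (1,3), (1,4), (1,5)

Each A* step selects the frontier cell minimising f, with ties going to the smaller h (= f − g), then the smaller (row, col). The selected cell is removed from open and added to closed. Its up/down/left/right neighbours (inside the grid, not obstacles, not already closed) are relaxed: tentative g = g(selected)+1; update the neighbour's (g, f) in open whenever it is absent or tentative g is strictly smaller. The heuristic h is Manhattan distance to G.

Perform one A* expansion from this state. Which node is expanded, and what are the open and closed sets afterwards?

expanded=(1,6); open=[(0,1) g=1 f=9, (0,2) g=2 f=9, (0,4) g=4 f=9, (0,6) g=6 f=9, (1,0) g=1 f=9, (1,7) g=6 f=9, (2,1) g=1 f=7, (2,3) g=3 f=7, (2,4) g=4 f=7, (2,6) g=6 f=7]; closed=[(1,1), (1,2), (1,3), (1,4), (1,5), (1,6)]

step 1: expand (1,6) (f=7, h=2) → closed; open now [(0,1) g=1 f=9, (0,2) g=2 f=9, (0,4) g=4 f=9, (0,6) g=6 f=9, (1,0) g=1 f=9, (1,7) g=6 f=9, (2,1) g=1 f=7, (2,3) g=3 f=7, (2,4) g=4 f=7, (2,6) g=6 f=7]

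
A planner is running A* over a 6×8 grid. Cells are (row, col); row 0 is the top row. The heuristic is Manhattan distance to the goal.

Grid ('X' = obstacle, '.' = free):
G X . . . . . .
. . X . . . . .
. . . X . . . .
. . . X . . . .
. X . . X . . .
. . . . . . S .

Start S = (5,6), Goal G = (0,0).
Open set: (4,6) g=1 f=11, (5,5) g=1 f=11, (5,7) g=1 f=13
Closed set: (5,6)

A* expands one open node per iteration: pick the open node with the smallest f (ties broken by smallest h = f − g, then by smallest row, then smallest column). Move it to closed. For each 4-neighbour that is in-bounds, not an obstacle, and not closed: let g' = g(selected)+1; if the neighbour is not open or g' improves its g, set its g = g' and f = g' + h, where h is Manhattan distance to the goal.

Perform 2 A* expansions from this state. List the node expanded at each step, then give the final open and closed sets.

order=[(4,6) → (3,6)]; open=[(2,6) g=3 f=11, (3,5) g=3 f=11, (3,7) g=3 f=13, (4,5) g=2 f=11, (4,7) g=2 f=13, (5,5) g=1 f=11, (5,7) g=1 f=13]; closed=[(3,6), (4,6), (5,6)]

step 1: expand (4,6) (f=11, h=10) → closed; open now [(3,6) g=2 f=11, (4,5) g=2 f=11, (4,7) g=2 f=13, (5,5) g=1 f=11, (5,7) g=1 f=13]
step 2: expand (3,6) (f=11, h=9) → closed; open now [(2,6) g=3 f=11, (3,5) g=3 f=11, (3,7) g=3 f=13, (4,5) g=2 f=11, (4,7) g=2 f=13, (5,5) g=1 f=11, (5,7) g=1 f=13]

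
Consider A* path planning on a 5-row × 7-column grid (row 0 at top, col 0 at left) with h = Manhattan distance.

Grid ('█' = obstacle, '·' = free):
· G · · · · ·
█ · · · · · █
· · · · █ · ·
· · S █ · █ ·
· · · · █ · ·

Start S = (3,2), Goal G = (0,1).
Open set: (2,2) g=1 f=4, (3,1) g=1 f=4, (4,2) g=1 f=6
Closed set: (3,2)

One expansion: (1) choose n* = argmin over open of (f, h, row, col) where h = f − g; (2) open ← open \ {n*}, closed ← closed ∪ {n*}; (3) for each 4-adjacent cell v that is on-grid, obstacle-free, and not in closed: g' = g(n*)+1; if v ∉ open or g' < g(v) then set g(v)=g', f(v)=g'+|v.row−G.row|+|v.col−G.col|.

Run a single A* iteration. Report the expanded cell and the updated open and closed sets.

step 1: expand (2,2) (f=4, h=3) → closed; open now [(1,2) g=2 f=4, (2,1) g=2 f=4, (2,3) g=2 f=6, (3,1) g=1 f=4, (4,2) g=1 f=6]

expanded=(2,2); open=[(1,2) g=2 f=4, (2,1) g=2 f=4, (2,3) g=2 f=6, (3,1) g=1 f=4, (4,2) g=1 f=6]; closed=[(2,2), (3,2)]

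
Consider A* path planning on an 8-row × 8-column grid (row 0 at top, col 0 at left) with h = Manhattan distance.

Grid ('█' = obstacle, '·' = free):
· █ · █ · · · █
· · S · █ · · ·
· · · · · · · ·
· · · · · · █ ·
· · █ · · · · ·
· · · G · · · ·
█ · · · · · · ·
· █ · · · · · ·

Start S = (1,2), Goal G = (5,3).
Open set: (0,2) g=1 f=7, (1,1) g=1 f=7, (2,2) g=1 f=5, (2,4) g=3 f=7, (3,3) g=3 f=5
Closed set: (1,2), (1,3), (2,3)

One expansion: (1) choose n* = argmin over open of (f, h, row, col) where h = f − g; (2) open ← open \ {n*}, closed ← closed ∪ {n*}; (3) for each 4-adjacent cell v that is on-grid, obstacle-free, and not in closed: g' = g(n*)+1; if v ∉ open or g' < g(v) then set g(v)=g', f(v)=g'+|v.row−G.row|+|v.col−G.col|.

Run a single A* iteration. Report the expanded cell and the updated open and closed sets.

step 1: expand (3,3) (f=5, h=2) → closed; open now [(0,2) g=1 f=7, (1,1) g=1 f=7, (2,2) g=1 f=5, (2,4) g=3 f=7, (3,2) g=4 f=7, (3,4) g=4 f=7, (4,3) g=4 f=5]

expanded=(3,3); open=[(0,2) g=1 f=7, (1,1) g=1 f=7, (2,2) g=1 f=5, (2,4) g=3 f=7, (3,2) g=4 f=7, (3,4) g=4 f=7, (4,3) g=4 f=5]; closed=[(1,2), (1,3), (2,3), (3,3)]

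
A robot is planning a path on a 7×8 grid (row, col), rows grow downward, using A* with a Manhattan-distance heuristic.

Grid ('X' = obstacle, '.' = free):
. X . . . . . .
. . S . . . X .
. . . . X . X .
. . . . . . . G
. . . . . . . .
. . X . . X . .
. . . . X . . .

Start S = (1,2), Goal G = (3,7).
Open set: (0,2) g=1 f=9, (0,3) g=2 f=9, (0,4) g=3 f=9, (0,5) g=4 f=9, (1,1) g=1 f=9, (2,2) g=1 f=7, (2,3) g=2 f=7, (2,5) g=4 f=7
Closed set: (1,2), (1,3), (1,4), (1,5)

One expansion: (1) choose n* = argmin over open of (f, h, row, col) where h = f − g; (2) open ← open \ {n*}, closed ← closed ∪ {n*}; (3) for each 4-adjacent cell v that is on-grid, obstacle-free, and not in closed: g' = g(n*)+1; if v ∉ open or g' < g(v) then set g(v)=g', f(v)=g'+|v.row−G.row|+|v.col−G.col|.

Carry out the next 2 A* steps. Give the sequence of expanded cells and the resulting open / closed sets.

order=[(2,5) → (3,5)]; open=[(0,2) g=1 f=9, (0,3) g=2 f=9, (0,4) g=3 f=9, (0,5) g=4 f=9, (1,1) g=1 f=9, (2,2) g=1 f=7, (2,3) g=2 f=7, (3,4) g=6 f=9, (3,6) g=6 f=7, (4,5) g=6 f=9]; closed=[(1,2), (1,3), (1,4), (1,5), (2,5), (3,5)]

step 1: expand (2,5) (f=7, h=3) → closed; open now [(0,2) g=1 f=9, (0,3) g=2 f=9, (0,4) g=3 f=9, (0,5) g=4 f=9, (1,1) g=1 f=9, (2,2) g=1 f=7, (2,3) g=2 f=7, (3,5) g=5 f=7]
step 2: expand (3,5) (f=7, h=2) → closed; open now [(0,2) g=1 f=9, (0,3) g=2 f=9, (0,4) g=3 f=9, (0,5) g=4 f=9, (1,1) g=1 f=9, (2,2) g=1 f=7, (2,3) g=2 f=7, (3,4) g=6 f=9, (3,6) g=6 f=7, (4,5) g=6 f=9]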